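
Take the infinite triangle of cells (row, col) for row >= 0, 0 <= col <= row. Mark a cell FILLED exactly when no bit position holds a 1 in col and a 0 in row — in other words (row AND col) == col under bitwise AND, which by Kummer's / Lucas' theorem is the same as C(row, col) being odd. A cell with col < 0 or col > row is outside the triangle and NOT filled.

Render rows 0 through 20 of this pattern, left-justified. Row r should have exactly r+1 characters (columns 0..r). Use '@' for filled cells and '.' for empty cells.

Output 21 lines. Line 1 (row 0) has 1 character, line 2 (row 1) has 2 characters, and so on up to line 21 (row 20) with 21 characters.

Answer: @
@@
@.@
@@@@
@...@
@@..@@
@.@.@.@
@@@@@@@@
@.......@
@@......@@
@.@.....@.@
@@@@....@@@@
@...@...@...@
@@..@@..@@..@@
@.@.@.@.@.@.@.@
@@@@@@@@@@@@@@@@
@...............@
@@..............@@
@.@.............@.@
@@@@............@@@@
@...@...........@...@

Derivation:
r0=0: @
r1=1: @@
r2=10: @.@
r3=11: @@@@
r4=100: @...@
r5=101: @@..@@
r6=110: @.@.@.@
r7=111: @@@@@@@@
r8=1000: @.......@
r9=1001: @@......@@
r10=1010: @.@.....@.@
r11=1011: @@@@....@@@@
r12=1100: @...@...@...@
r13=1101: @@..@@..@@..@@
r14=1110: @.@.@.@.@.@.@.@
r15=1111: @@@@@@@@@@@@@@@@
r16=10000: @...............@
r17=10001: @@..............@@
r18=10010: @.@.............@.@
r19=10011: @@@@............@@@@
r20=10100: @...@...........@...@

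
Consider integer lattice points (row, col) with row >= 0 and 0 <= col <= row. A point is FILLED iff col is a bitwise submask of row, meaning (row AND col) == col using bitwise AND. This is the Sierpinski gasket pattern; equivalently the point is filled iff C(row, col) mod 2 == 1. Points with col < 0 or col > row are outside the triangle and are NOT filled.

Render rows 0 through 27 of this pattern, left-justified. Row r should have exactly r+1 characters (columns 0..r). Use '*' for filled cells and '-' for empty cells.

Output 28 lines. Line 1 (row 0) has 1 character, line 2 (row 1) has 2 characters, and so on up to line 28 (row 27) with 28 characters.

r0=0: *
r1=1: **
r2=10: *-*
r3=11: ****
r4=100: *---*
r5=101: **--**
r6=110: *-*-*-*
r7=111: ********
r8=1000: *-------*
r9=1001: **------**
r10=1010: *-*-----*-*
r11=1011: ****----****
r12=1100: *---*---*---*
r13=1101: **--**--**--**
r14=1110: *-*-*-*-*-*-*-*
r15=1111: ****************
r16=10000: *---------------*
r17=10001: **--------------**
r18=10010: *-*-------------*-*
r19=10011: ****------------****
r20=10100: *---*-----------*---*
r21=10101: **--**----------**--**
r22=10110: *-*-*-*---------*-*-*-*
r23=10111: ********--------********
r24=11000: *-------*-------*-------*
r25=11001: **------**------**------**
r26=11010: *-*-----*-*-----*-*-----*-*
r27=11011: ****----****----****----****

Answer: *
**
*-*
****
*---*
**--**
*-*-*-*
********
*-------*
**------**
*-*-----*-*
****----****
*---*---*---*
**--**--**--**
*-*-*-*-*-*-*-*
****************
*---------------*
**--------------**
*-*-------------*-*
****------------****
*---*-----------*---*
**--**----------**--**
*-*-*-*---------*-*-*-*
********--------********
*-------*-------*-------*
**------**------**------**
*-*-----*-*-----*-*-----*-*
****----****----****----****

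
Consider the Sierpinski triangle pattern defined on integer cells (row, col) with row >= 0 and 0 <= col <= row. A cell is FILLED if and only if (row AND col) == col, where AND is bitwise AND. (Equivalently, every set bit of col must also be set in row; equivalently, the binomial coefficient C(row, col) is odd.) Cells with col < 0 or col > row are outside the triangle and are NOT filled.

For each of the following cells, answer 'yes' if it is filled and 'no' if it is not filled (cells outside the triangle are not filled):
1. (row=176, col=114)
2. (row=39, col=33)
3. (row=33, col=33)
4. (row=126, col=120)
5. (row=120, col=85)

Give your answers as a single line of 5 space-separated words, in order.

(176,114): row=0b10110000, col=0b1110010, row AND col = 0b110000 = 48; 48 != 114 -> empty
(39,33): row=0b100111, col=0b100001, row AND col = 0b100001 = 33; 33 == 33 -> filled
(33,33): row=0b100001, col=0b100001, row AND col = 0b100001 = 33; 33 == 33 -> filled
(126,120): row=0b1111110, col=0b1111000, row AND col = 0b1111000 = 120; 120 == 120 -> filled
(120,85): row=0b1111000, col=0b1010101, row AND col = 0b1010000 = 80; 80 != 85 -> empty

Answer: no yes yes yes no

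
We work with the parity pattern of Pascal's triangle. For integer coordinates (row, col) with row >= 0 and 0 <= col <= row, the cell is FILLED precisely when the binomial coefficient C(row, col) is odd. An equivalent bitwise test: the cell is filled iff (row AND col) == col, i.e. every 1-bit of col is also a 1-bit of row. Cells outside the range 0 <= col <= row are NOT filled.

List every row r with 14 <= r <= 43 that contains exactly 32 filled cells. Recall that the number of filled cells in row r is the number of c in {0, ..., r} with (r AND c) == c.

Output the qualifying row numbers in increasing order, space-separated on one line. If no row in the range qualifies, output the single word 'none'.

Answer: 31

Derivation:
Row r has 2^popcount(r) filled cells, so we need popcount(r) = log2(32) = 5.
Scan r = 14..43 and keep those with exactly 5 one-bits:
r=14=1110 popcount=3 -> skip
r=15=1111 popcount=4 -> skip
r=16=10000 popcount=1 -> skip
r=17=10001 popcount=2 -> skip
r=18=10010 popcount=2 -> skip
r=19=10011 popcount=3 -> skip
r=20=10100 popcount=2 -> skip
r=21=10101 popcount=3 -> skip
r=22=10110 popcount=3 -> skip
r=23=10111 popcount=4 -> skip
r=24=11000 popcount=2 -> skip
r=25=11001 popcount=3 -> skip
r=26=11010 popcount=3 -> skip
r=27=11011 popcount=4 -> skip
r=28=11100 popcount=3 -> skip
r=29=11101 popcount=4 -> skip
r=30=11110 popcount=4 -> skip
r=31=11111 popcount=5 -> KEEP
r=32=100000 popcount=1 -> skip
r=33=100001 popcount=2 -> skip
r=34=100010 popcount=2 -> skip
r=35=100011 popcount=3 -> skip
r=36=100100 popcount=2 -> skip
r=37=100101 popcount=3 -> skip
r=38=100110 popcount=3 -> skip
r=39=100111 popcount=4 -> skip
r=40=101000 popcount=2 -> skip
r=41=101001 popcount=3 -> skip
r=42=101010 popcount=3 -> skip
r=43=101011 popcount=4 -> skip
Kept rows: 31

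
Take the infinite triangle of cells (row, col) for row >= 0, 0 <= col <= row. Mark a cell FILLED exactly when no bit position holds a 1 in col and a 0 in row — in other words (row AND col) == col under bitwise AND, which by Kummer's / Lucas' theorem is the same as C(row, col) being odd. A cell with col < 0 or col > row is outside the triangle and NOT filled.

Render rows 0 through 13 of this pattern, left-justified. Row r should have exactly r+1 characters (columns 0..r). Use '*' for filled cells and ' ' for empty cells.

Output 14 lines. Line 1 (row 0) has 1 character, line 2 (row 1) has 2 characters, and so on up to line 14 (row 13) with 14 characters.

Answer: *
**
* *
****
*   *
**  **
* * * *
********
*       *
**      **
* *     * *
****    ****
*   *   *   *
**  **  **  **

Derivation:
r0=0: *
r1=1: **
r2=10: * *
r3=11: ****
r4=100: *   *
r5=101: **  **
r6=110: * * * *
r7=111: ********
r8=1000: *       *
r9=1001: **      **
r10=1010: * *     * *
r11=1011: ****    ****
r12=1100: *   *   *   *
r13=1101: **  **  **  **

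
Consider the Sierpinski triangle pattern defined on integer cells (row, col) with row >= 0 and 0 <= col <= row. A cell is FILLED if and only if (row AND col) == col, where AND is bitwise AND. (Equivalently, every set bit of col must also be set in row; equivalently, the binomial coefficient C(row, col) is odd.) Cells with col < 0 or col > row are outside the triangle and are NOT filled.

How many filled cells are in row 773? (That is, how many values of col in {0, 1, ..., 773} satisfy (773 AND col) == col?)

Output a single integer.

773 in binary = 1100000101
popcount(773) = number of 1-bits in 1100000101 = 4
A col c satisfies (773 AND c) == c iff every set bit of c is also set in 773; each of the 4 set bits of 773 can independently be on or off in c.
count = 2^4 = 16

Answer: 16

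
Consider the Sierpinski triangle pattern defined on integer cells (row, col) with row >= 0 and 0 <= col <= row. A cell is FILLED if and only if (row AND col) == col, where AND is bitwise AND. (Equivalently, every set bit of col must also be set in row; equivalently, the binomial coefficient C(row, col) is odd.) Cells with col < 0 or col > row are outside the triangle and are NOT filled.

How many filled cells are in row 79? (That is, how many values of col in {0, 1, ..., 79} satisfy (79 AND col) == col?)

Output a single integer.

79 in binary = 1001111
popcount(79) = number of 1-bits in 1001111 = 5
A col c satisfies (79 AND c) == c iff every set bit of c is also set in 79; each of the 5 set bits of 79 can independently be on or off in c.
count = 2^5 = 32

Answer: 32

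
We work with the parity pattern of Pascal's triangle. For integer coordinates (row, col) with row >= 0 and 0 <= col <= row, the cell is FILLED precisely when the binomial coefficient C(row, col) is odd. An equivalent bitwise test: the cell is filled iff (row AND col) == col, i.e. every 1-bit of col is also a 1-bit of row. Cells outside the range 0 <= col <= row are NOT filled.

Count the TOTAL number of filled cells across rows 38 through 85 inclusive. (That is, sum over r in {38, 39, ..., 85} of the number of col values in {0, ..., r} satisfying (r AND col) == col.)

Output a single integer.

r38=100110 pc3: +8 =8
r39=100111 pc4: +16 =24
r40=101000 pc2: +4 =28
r41=101001 pc3: +8 =36
r42=101010 pc3: +8 =44
r43=101011 pc4: +16 =60
r44=101100 pc3: +8 =68
r45=101101 pc4: +16 =84
r46=101110 pc4: +16 =100
r47=101111 pc5: +32 =132
r48=110000 pc2: +4 =136
r49=110001 pc3: +8 =144
r50=110010 pc3: +8 =152
r51=110011 pc4: +16 =168
r52=110100 pc3: +8 =176
r53=110101 pc4: +16 =192
r54=110110 pc4: +16 =208
r55=110111 pc5: +32 =240
r56=111000 pc3: +8 =248
r57=111001 pc4: +16 =264
r58=111010 pc4: +16 =280
r59=111011 pc5: +32 =312
r60=111100 pc4: +16 =328
r61=111101 pc5: +32 =360
r62=111110 pc5: +32 =392
r63=111111 pc6: +64 =456
r64=1000000 pc1: +2 =458
r65=1000001 pc2: +4 =462
r66=1000010 pc2: +4 =466
r67=1000011 pc3: +8 =474
r68=1000100 pc2: +4 =478
r69=1000101 pc3: +8 =486
r70=1000110 pc3: +8 =494
r71=1000111 pc4: +16 =510
r72=1001000 pc2: +4 =514
r73=1001001 pc3: +8 =522
r74=1001010 pc3: +8 =530
r75=1001011 pc4: +16 =546
r76=1001100 pc3: +8 =554
r77=1001101 pc4: +16 =570
r78=1001110 pc4: +16 =586
r79=1001111 pc5: +32 =618
r80=1010000 pc2: +4 =622
r81=1010001 pc3: +8 =630
r82=1010010 pc3: +8 =638
r83=1010011 pc4: +16 =654
r84=1010100 pc3: +8 =662
r85=1010101 pc4: +16 =678

Answer: 678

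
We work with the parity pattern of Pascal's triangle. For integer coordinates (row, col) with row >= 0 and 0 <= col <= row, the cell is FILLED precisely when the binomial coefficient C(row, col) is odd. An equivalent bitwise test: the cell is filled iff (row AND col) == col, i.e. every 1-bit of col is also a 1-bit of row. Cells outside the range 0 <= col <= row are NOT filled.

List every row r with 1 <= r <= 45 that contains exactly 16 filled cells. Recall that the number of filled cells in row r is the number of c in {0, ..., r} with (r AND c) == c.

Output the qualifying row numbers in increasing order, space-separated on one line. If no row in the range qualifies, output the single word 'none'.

Answer: 15 23 27 29 30 39 43 45

Derivation:
Row r has 2^popcount(r) filled cells, so we need popcount(r) = log2(16) = 4.
Scan r = 1..45 and keep those with exactly 4 one-bits:
r=1=1 popcount=1 -> skip
r=2=10 popcount=1 -> skip
r=3=11 popcount=2 -> skip
r=4=100 popcount=1 -> skip
r=5=101 popcount=2 -> skip
r=6=110 popcount=2 -> skip
r=7=111 popcount=3 -> skip
r=8=1000 popcount=1 -> skip
r=9=1001 popcount=2 -> skip
r=10=1010 popcount=2 -> skip
r=11=1011 popcount=3 -> skip
r=12=1100 popcount=2 -> skip
r=13=1101 popcount=3 -> skip
r=14=1110 popcount=3 -> skip
r=15=1111 popcount=4 -> KEEP
r=16=10000 popcount=1 -> skip
r=17=10001 popcount=2 -> skip
r=18=10010 popcount=2 -> skip
r=19=10011 popcount=3 -> skip
r=20=10100 popcount=2 -> skip
r=21=10101 popcount=3 -> skip
r=22=10110 popcount=3 -> skip
r=23=10111 popcount=4 -> KEEP
r=24=11000 popcount=2 -> skip
r=25=11001 popcount=3 -> skip
r=26=11010 popcount=3 -> skip
r=27=11011 popcount=4 -> KEEP
r=28=11100 popcount=3 -> skip
r=29=11101 popcount=4 -> KEEP
r=30=11110 popcount=4 -> KEEP
r=31=11111 popcount=5 -> skip
r=32=100000 popcount=1 -> skip
r=33=100001 popcount=2 -> skip
r=34=100010 popcount=2 -> skip
r=35=100011 popcount=3 -> skip
r=36=100100 popcount=2 -> skip
r=37=100101 popcount=3 -> skip
r=38=100110 popcount=3 -> skip
r=39=100111 popcount=4 -> KEEP
r=40=101000 popcount=2 -> skip
r=41=101001 popcount=3 -> skip
r=42=101010 popcount=3 -> skip
r=43=101011 popcount=4 -> KEEP
r=44=101100 popcount=3 -> skip
r=45=101101 popcount=4 -> KEEP
Kept rows: 15 23 27 29 30 39 43 45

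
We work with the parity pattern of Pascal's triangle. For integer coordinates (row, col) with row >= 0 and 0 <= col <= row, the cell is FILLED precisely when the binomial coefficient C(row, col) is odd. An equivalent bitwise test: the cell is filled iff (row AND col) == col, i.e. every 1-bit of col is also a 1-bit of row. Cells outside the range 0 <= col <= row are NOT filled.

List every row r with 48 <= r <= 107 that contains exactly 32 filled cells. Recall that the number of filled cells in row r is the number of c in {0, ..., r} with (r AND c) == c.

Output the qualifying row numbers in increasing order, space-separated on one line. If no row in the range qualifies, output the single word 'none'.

Row r has 2^popcount(r) filled cells, so we need popcount(r) = log2(32) = 5.
Scan r = 48..107 and keep those with exactly 5 one-bits:
r=48=110000 popcount=2 -> skip
r=49=110001 popcount=3 -> skip
r=50=110010 popcount=3 -> skip
r=51=110011 popcount=4 -> skip
r=52=110100 popcount=3 -> skip
r=53=110101 popcount=4 -> skip
r=54=110110 popcount=4 -> skip
r=55=110111 popcount=5 -> KEEP
r=56=111000 popcount=3 -> skip
r=57=111001 popcount=4 -> skip
r=58=111010 popcount=4 -> skip
r=59=111011 popcount=5 -> KEEP
r=60=111100 popcount=4 -> skip
r=61=111101 popcount=5 -> KEEP
r=62=111110 popcount=5 -> KEEP
r=63=111111 popcount=6 -> skip
r=64=1000000 popcount=1 -> skip
r=65=1000001 popcount=2 -> skip
r=66=1000010 popcount=2 -> skip
r=67=1000011 popcount=3 -> skip
r=68=1000100 popcount=2 -> skip
r=69=1000101 popcount=3 -> skip
r=70=1000110 popcount=3 -> skip
r=71=1000111 popcount=4 -> skip
r=72=1001000 popcount=2 -> skip
r=73=1001001 popcount=3 -> skip
r=74=1001010 popcount=3 -> skip
r=75=1001011 popcount=4 -> skip
r=76=1001100 popcount=3 -> skip
r=77=1001101 popcount=4 -> skip
r=78=1001110 popcount=4 -> skip
r=79=1001111 popcount=5 -> KEEP
r=80=1010000 popcount=2 -> skip
r=81=1010001 popcount=3 -> skip
r=82=1010010 popcount=3 -> skip
r=83=1010011 popcount=4 -> skip
r=84=1010100 popcount=3 -> skip
r=85=1010101 popcount=4 -> skip
r=86=1010110 popcount=4 -> skip
r=87=1010111 popcount=5 -> KEEP
r=88=1011000 popcount=3 -> skip
r=89=1011001 popcount=4 -> skip
r=90=1011010 popcount=4 -> skip
r=91=1011011 popcount=5 -> KEEP
r=92=1011100 popcount=4 -> skip
r=93=1011101 popcount=5 -> KEEP
r=94=1011110 popcount=5 -> KEEP
r=95=1011111 popcount=6 -> skip
r=96=1100000 popcount=2 -> skip
r=97=1100001 popcount=3 -> skip
r=98=1100010 popcount=3 -> skip
r=99=1100011 popcount=4 -> skip
r=100=1100100 popcount=3 -> skip
r=101=1100101 popcount=4 -> skip
r=102=1100110 popcount=4 -> skip
r=103=1100111 popcount=5 -> KEEP
r=104=1101000 popcount=3 -> skip
r=105=1101001 popcount=4 -> skip
r=106=1101010 popcount=4 -> skip
r=107=1101011 popcount=5 -> KEEP
Kept rows: 55 59 61 62 79 87 91 93 94 103 107

Answer: 55 59 61 62 79 87 91 93 94 103 107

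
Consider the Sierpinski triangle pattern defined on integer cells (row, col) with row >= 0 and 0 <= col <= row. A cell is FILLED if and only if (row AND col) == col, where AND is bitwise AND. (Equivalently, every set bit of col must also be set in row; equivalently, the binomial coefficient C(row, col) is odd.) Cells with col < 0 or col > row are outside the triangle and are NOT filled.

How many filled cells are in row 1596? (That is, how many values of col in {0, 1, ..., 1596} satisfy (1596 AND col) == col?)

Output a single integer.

Answer: 64

Derivation:
1596 in binary = 11000111100
popcount(1596) = number of 1-bits in 11000111100 = 6
A col c satisfies (1596 AND c) == c iff every set bit of c is also set in 1596; each of the 6 set bits of 1596 can independently be on or off in c.
count = 2^6 = 64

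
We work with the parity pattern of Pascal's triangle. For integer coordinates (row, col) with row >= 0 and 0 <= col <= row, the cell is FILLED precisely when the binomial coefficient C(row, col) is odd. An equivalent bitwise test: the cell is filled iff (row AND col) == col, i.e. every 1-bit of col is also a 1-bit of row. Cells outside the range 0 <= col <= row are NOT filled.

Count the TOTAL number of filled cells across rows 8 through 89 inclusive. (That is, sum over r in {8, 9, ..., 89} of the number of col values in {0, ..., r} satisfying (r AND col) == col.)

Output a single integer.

r8=1000 pc1: +2 =2
r9=1001 pc2: +4 =6
r10=1010 pc2: +4 =10
r11=1011 pc3: +8 =18
r12=1100 pc2: +4 =22
r13=1101 pc3: +8 =30
r14=1110 pc3: +8 =38
r15=1111 pc4: +16 =54
r16=10000 pc1: +2 =56
r17=10001 pc2: +4 =60
r18=10010 pc2: +4 =64
r19=10011 pc3: +8 =72
r20=10100 pc2: +4 =76
r21=10101 pc3: +8 =84
r22=10110 pc3: +8 =92
r23=10111 pc4: +16 =108
r24=11000 pc2: +4 =112
r25=11001 pc3: +8 =120
r26=11010 pc3: +8 =128
r27=11011 pc4: +16 =144
r28=11100 pc3: +8 =152
r29=11101 pc4: +16 =168
r30=11110 pc4: +16 =184
r31=11111 pc5: +32 =216
r32=100000 pc1: +2 =218
r33=100001 pc2: +4 =222
r34=100010 pc2: +4 =226
r35=100011 pc3: +8 =234
r36=100100 pc2: +4 =238
r37=100101 pc3: +8 =246
r38=100110 pc3: +8 =254
r39=100111 pc4: +16 =270
r40=101000 pc2: +4 =274
r41=101001 pc3: +8 =282
r42=101010 pc3: +8 =290
r43=101011 pc4: +16 =306
r44=101100 pc3: +8 =314
r45=101101 pc4: +16 =330
r46=101110 pc4: +16 =346
r47=101111 pc5: +32 =378
r48=110000 pc2: +4 =382
r49=110001 pc3: +8 =390
r50=110010 pc3: +8 =398
r51=110011 pc4: +16 =414
r52=110100 pc3: +8 =422
r53=110101 pc4: +16 =438
r54=110110 pc4: +16 =454
r55=110111 pc5: +32 =486
r56=111000 pc3: +8 =494
r57=111001 pc4: +16 =510
r58=111010 pc4: +16 =526
r59=111011 pc5: +32 =558
r60=111100 pc4: +16 =574
r61=111101 pc5: +32 =606
r62=111110 pc5: +32 =638
r63=111111 pc6: +64 =702
r64=1000000 pc1: +2 =704
r65=1000001 pc2: +4 =708
r66=1000010 pc2: +4 =712
r67=1000011 pc3: +8 =720
r68=1000100 pc2: +4 =724
r69=1000101 pc3: +8 =732
r70=1000110 pc3: +8 =740
r71=1000111 pc4: +16 =756
r72=1001000 pc2: +4 =760
r73=1001001 pc3: +8 =768
r74=1001010 pc3: +8 =776
r75=1001011 pc4: +16 =792
r76=1001100 pc3: +8 =800
r77=1001101 pc4: +16 =816
r78=1001110 pc4: +16 =832
r79=1001111 pc5: +32 =864
r80=1010000 pc2: +4 =868
r81=1010001 pc3: +8 =876
r82=1010010 pc3: +8 =884
r83=1010011 pc4: +16 =900
r84=1010100 pc3: +8 =908
r85=1010101 pc4: +16 =924
r86=1010110 pc4: +16 =940
r87=1010111 pc5: +32 =972
r88=1011000 pc3: +8 =980
r89=1011001 pc4: +16 =996

Answer: 996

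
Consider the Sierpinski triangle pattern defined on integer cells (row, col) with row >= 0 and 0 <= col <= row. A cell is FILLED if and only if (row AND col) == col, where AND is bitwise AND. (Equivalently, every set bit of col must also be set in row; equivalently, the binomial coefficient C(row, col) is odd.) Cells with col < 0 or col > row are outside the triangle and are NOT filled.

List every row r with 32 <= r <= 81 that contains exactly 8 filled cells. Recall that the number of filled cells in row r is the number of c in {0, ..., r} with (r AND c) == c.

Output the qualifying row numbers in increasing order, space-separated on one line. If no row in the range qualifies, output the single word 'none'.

Row r has 2^popcount(r) filled cells, so we need popcount(r) = log2(8) = 3.
Scan r = 32..81 and keep those with exactly 3 one-bits:
r=32=100000 popcount=1 -> skip
r=33=100001 popcount=2 -> skip
r=34=100010 popcount=2 -> skip
r=35=100011 popcount=3 -> KEEP
r=36=100100 popcount=2 -> skip
r=37=100101 popcount=3 -> KEEP
r=38=100110 popcount=3 -> KEEP
r=39=100111 popcount=4 -> skip
r=40=101000 popcount=2 -> skip
r=41=101001 popcount=3 -> KEEP
r=42=101010 popcount=3 -> KEEP
r=43=101011 popcount=4 -> skip
r=44=101100 popcount=3 -> KEEP
r=45=101101 popcount=4 -> skip
r=46=101110 popcount=4 -> skip
r=47=101111 popcount=5 -> skip
r=48=110000 popcount=2 -> skip
r=49=110001 popcount=3 -> KEEP
r=50=110010 popcount=3 -> KEEP
r=51=110011 popcount=4 -> skip
r=52=110100 popcount=3 -> KEEP
r=53=110101 popcount=4 -> skip
r=54=110110 popcount=4 -> skip
r=55=110111 popcount=5 -> skip
r=56=111000 popcount=3 -> KEEP
r=57=111001 popcount=4 -> skip
r=58=111010 popcount=4 -> skip
r=59=111011 popcount=5 -> skip
r=60=111100 popcount=4 -> skip
r=61=111101 popcount=5 -> skip
r=62=111110 popcount=5 -> skip
r=63=111111 popcount=6 -> skip
r=64=1000000 popcount=1 -> skip
r=65=1000001 popcount=2 -> skip
r=66=1000010 popcount=2 -> skip
r=67=1000011 popcount=3 -> KEEP
r=68=1000100 popcount=2 -> skip
r=69=1000101 popcount=3 -> KEEP
r=70=1000110 popcount=3 -> KEEP
r=71=1000111 popcount=4 -> skip
r=72=1001000 popcount=2 -> skip
r=73=1001001 popcount=3 -> KEEP
r=74=1001010 popcount=3 -> KEEP
r=75=1001011 popcount=4 -> skip
r=76=1001100 popcount=3 -> KEEP
r=77=1001101 popcount=4 -> skip
r=78=1001110 popcount=4 -> skip
r=79=1001111 popcount=5 -> skip
r=80=1010000 popcount=2 -> skip
r=81=1010001 popcount=3 -> KEEP
Kept rows: 35 37 38 41 42 44 49 50 52 56 67 69 70 73 74 76 81

Answer: 35 37 38 41 42 44 49 50 52 56 67 69 70 73 74 76 81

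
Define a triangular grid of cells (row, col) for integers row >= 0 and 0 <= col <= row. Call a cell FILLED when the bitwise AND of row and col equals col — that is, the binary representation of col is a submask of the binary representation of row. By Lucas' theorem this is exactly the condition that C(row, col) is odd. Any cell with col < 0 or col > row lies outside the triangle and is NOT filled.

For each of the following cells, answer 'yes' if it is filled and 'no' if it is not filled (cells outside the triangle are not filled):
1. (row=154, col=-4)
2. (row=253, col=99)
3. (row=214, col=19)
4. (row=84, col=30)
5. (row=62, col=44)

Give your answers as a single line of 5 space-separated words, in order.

(154,-4): col outside [0, 154] -> not filled
(253,99): row=0b11111101, col=0b1100011, row AND col = 0b1100001 = 97; 97 != 99 -> empty
(214,19): row=0b11010110, col=0b10011, row AND col = 0b10010 = 18; 18 != 19 -> empty
(84,30): row=0b1010100, col=0b11110, row AND col = 0b10100 = 20; 20 != 30 -> empty
(62,44): row=0b111110, col=0b101100, row AND col = 0b101100 = 44; 44 == 44 -> filled

Answer: no no no no yes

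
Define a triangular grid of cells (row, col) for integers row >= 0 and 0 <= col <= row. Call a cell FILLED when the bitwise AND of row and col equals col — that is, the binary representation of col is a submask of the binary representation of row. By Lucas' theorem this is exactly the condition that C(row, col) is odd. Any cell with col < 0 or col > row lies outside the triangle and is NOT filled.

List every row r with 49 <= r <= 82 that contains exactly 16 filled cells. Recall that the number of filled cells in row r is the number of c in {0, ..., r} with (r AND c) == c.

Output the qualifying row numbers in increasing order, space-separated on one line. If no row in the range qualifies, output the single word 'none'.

Row r has 2^popcount(r) filled cells, so we need popcount(r) = log2(16) = 4.
Scan r = 49..82 and keep those with exactly 4 one-bits:
r=49=110001 popcount=3 -> skip
r=50=110010 popcount=3 -> skip
r=51=110011 popcount=4 -> KEEP
r=52=110100 popcount=3 -> skip
r=53=110101 popcount=4 -> KEEP
r=54=110110 popcount=4 -> KEEP
r=55=110111 popcount=5 -> skip
r=56=111000 popcount=3 -> skip
r=57=111001 popcount=4 -> KEEP
r=58=111010 popcount=4 -> KEEP
r=59=111011 popcount=5 -> skip
r=60=111100 popcount=4 -> KEEP
r=61=111101 popcount=5 -> skip
r=62=111110 popcount=5 -> skip
r=63=111111 popcount=6 -> skip
r=64=1000000 popcount=1 -> skip
r=65=1000001 popcount=2 -> skip
r=66=1000010 popcount=2 -> skip
r=67=1000011 popcount=3 -> skip
r=68=1000100 popcount=2 -> skip
r=69=1000101 popcount=3 -> skip
r=70=1000110 popcount=3 -> skip
r=71=1000111 popcount=4 -> KEEP
r=72=1001000 popcount=2 -> skip
r=73=1001001 popcount=3 -> skip
r=74=1001010 popcount=3 -> skip
r=75=1001011 popcount=4 -> KEEP
r=76=1001100 popcount=3 -> skip
r=77=1001101 popcount=4 -> KEEP
r=78=1001110 popcount=4 -> KEEP
r=79=1001111 popcount=5 -> skip
r=80=1010000 popcount=2 -> skip
r=81=1010001 popcount=3 -> skip
r=82=1010010 popcount=3 -> skip
Kept rows: 51 53 54 57 58 60 71 75 77 78

Answer: 51 53 54 57 58 60 71 75 77 78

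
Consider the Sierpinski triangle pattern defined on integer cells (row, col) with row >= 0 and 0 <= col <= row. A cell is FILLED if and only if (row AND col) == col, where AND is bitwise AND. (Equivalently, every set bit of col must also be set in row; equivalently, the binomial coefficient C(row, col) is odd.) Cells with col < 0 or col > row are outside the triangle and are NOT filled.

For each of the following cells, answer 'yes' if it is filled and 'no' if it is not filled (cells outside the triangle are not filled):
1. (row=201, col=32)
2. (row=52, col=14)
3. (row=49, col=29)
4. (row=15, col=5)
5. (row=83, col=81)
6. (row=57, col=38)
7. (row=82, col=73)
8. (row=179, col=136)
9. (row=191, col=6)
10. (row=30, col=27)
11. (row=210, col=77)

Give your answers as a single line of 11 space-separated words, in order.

(201,32): row=0b11001001, col=0b100000, row AND col = 0b0 = 0; 0 != 32 -> empty
(52,14): row=0b110100, col=0b1110, row AND col = 0b100 = 4; 4 != 14 -> empty
(49,29): row=0b110001, col=0b11101, row AND col = 0b10001 = 17; 17 != 29 -> empty
(15,5): row=0b1111, col=0b101, row AND col = 0b101 = 5; 5 == 5 -> filled
(83,81): row=0b1010011, col=0b1010001, row AND col = 0b1010001 = 81; 81 == 81 -> filled
(57,38): row=0b111001, col=0b100110, row AND col = 0b100000 = 32; 32 != 38 -> empty
(82,73): row=0b1010010, col=0b1001001, row AND col = 0b1000000 = 64; 64 != 73 -> empty
(179,136): row=0b10110011, col=0b10001000, row AND col = 0b10000000 = 128; 128 != 136 -> empty
(191,6): row=0b10111111, col=0b110, row AND col = 0b110 = 6; 6 == 6 -> filled
(30,27): row=0b11110, col=0b11011, row AND col = 0b11010 = 26; 26 != 27 -> empty
(210,77): row=0b11010010, col=0b1001101, row AND col = 0b1000000 = 64; 64 != 77 -> empty

Answer: no no no yes yes no no no yes no no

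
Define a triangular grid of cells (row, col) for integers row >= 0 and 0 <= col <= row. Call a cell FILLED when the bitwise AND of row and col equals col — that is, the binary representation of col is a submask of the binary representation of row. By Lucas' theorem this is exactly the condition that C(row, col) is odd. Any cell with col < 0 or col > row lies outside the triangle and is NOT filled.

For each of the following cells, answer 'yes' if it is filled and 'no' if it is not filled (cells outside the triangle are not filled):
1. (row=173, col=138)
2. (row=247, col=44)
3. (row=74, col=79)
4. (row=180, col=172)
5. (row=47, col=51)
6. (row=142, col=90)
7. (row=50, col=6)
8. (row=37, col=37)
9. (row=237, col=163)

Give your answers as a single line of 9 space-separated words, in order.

Answer: no no no no no no no yes no

Derivation:
(173,138): row=0b10101101, col=0b10001010, row AND col = 0b10001000 = 136; 136 != 138 -> empty
(247,44): row=0b11110111, col=0b101100, row AND col = 0b100100 = 36; 36 != 44 -> empty
(74,79): col outside [0, 74] -> not filled
(180,172): row=0b10110100, col=0b10101100, row AND col = 0b10100100 = 164; 164 != 172 -> empty
(47,51): col outside [0, 47] -> not filled
(142,90): row=0b10001110, col=0b1011010, row AND col = 0b1010 = 10; 10 != 90 -> empty
(50,6): row=0b110010, col=0b110, row AND col = 0b10 = 2; 2 != 6 -> empty
(37,37): row=0b100101, col=0b100101, row AND col = 0b100101 = 37; 37 == 37 -> filled
(237,163): row=0b11101101, col=0b10100011, row AND col = 0b10100001 = 161; 161 != 163 -> empty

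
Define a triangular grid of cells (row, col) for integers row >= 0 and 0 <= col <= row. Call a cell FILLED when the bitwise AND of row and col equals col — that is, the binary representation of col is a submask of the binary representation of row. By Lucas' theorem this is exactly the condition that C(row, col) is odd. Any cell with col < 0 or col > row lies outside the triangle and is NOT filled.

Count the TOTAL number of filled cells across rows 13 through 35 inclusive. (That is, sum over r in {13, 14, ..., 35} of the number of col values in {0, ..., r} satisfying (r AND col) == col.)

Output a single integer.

Answer: 212

Derivation:
r13=1101 pc3: +8 =8
r14=1110 pc3: +8 =16
r15=1111 pc4: +16 =32
r16=10000 pc1: +2 =34
r17=10001 pc2: +4 =38
r18=10010 pc2: +4 =42
r19=10011 pc3: +8 =50
r20=10100 pc2: +4 =54
r21=10101 pc3: +8 =62
r22=10110 pc3: +8 =70
r23=10111 pc4: +16 =86
r24=11000 pc2: +4 =90
r25=11001 pc3: +8 =98
r26=11010 pc3: +8 =106
r27=11011 pc4: +16 =122
r28=11100 pc3: +8 =130
r29=11101 pc4: +16 =146
r30=11110 pc4: +16 =162
r31=11111 pc5: +32 =194
r32=100000 pc1: +2 =196
r33=100001 pc2: +4 =200
r34=100010 pc2: +4 =204
r35=100011 pc3: +8 =212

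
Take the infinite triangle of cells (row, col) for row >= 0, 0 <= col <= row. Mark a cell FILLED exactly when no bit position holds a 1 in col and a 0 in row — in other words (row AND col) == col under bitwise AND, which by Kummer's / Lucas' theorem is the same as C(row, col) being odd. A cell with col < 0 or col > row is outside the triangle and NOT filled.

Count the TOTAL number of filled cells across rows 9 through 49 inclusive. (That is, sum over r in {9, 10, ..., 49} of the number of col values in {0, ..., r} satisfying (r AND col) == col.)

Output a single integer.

Answer: 388

Derivation:
r9=1001 pc2: +4 =4
r10=1010 pc2: +4 =8
r11=1011 pc3: +8 =16
r12=1100 pc2: +4 =20
r13=1101 pc3: +8 =28
r14=1110 pc3: +8 =36
r15=1111 pc4: +16 =52
r16=10000 pc1: +2 =54
r17=10001 pc2: +4 =58
r18=10010 pc2: +4 =62
r19=10011 pc3: +8 =70
r20=10100 pc2: +4 =74
r21=10101 pc3: +8 =82
r22=10110 pc3: +8 =90
r23=10111 pc4: +16 =106
r24=11000 pc2: +4 =110
r25=11001 pc3: +8 =118
r26=11010 pc3: +8 =126
r27=11011 pc4: +16 =142
r28=11100 pc3: +8 =150
r29=11101 pc4: +16 =166
r30=11110 pc4: +16 =182
r31=11111 pc5: +32 =214
r32=100000 pc1: +2 =216
r33=100001 pc2: +4 =220
r34=100010 pc2: +4 =224
r35=100011 pc3: +8 =232
r36=100100 pc2: +4 =236
r37=100101 pc3: +8 =244
r38=100110 pc3: +8 =252
r39=100111 pc4: +16 =268
r40=101000 pc2: +4 =272
r41=101001 pc3: +8 =280
r42=101010 pc3: +8 =288
r43=101011 pc4: +16 =304
r44=101100 pc3: +8 =312
r45=101101 pc4: +16 =328
r46=101110 pc4: +16 =344
r47=101111 pc5: +32 =376
r48=110000 pc2: +4 =380
r49=110001 pc3: +8 =388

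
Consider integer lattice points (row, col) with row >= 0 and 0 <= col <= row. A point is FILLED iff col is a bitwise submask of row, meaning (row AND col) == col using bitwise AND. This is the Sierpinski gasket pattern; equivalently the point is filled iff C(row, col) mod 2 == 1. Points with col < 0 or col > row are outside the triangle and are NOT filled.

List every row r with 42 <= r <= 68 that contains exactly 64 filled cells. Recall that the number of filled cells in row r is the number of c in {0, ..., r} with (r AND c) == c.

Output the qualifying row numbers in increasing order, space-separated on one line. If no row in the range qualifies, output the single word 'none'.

Answer: 63

Derivation:
Row r has 2^popcount(r) filled cells, so we need popcount(r) = log2(64) = 6.
Scan r = 42..68 and keep those with exactly 6 one-bits:
r=42=101010 popcount=3 -> skip
r=43=101011 popcount=4 -> skip
r=44=101100 popcount=3 -> skip
r=45=101101 popcount=4 -> skip
r=46=101110 popcount=4 -> skip
r=47=101111 popcount=5 -> skip
r=48=110000 popcount=2 -> skip
r=49=110001 popcount=3 -> skip
r=50=110010 popcount=3 -> skip
r=51=110011 popcount=4 -> skip
r=52=110100 popcount=3 -> skip
r=53=110101 popcount=4 -> skip
r=54=110110 popcount=4 -> skip
r=55=110111 popcount=5 -> skip
r=56=111000 popcount=3 -> skip
r=57=111001 popcount=4 -> skip
r=58=111010 popcount=4 -> skip
r=59=111011 popcount=5 -> skip
r=60=111100 popcount=4 -> skip
r=61=111101 popcount=5 -> skip
r=62=111110 popcount=5 -> skip
r=63=111111 popcount=6 -> KEEP
r=64=1000000 popcount=1 -> skip
r=65=1000001 popcount=2 -> skip
r=66=1000010 popcount=2 -> skip
r=67=1000011 popcount=3 -> skip
r=68=1000100 popcount=2 -> skip
Kept rows: 63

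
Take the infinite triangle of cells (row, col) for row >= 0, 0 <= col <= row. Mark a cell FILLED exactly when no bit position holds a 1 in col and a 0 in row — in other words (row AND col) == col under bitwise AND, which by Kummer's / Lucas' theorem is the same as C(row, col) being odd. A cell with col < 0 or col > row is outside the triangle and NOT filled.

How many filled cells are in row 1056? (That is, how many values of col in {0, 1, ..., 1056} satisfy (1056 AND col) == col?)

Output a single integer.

Answer: 4

Derivation:
1056 in binary = 10000100000
popcount(1056) = number of 1-bits in 10000100000 = 2
A col c satisfies (1056 AND c) == c iff every set bit of c is also set in 1056; each of the 2 set bits of 1056 can independently be on or off in c.
count = 2^2 = 4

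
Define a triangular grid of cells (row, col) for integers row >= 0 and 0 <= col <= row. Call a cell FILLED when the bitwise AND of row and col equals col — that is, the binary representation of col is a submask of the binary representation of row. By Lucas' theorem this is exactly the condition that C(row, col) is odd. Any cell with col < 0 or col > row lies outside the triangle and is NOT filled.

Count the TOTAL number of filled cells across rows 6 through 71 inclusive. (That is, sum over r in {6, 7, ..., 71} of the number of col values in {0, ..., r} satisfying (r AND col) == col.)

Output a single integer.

Answer: 768

Derivation:
r6=110 pc2: +4 =4
r7=111 pc3: +8 =12
r8=1000 pc1: +2 =14
r9=1001 pc2: +4 =18
r10=1010 pc2: +4 =22
r11=1011 pc3: +8 =30
r12=1100 pc2: +4 =34
r13=1101 pc3: +8 =42
r14=1110 pc3: +8 =50
r15=1111 pc4: +16 =66
r16=10000 pc1: +2 =68
r17=10001 pc2: +4 =72
r18=10010 pc2: +4 =76
r19=10011 pc3: +8 =84
r20=10100 pc2: +4 =88
r21=10101 pc3: +8 =96
r22=10110 pc3: +8 =104
r23=10111 pc4: +16 =120
r24=11000 pc2: +4 =124
r25=11001 pc3: +8 =132
r26=11010 pc3: +8 =140
r27=11011 pc4: +16 =156
r28=11100 pc3: +8 =164
r29=11101 pc4: +16 =180
r30=11110 pc4: +16 =196
r31=11111 pc5: +32 =228
r32=100000 pc1: +2 =230
r33=100001 pc2: +4 =234
r34=100010 pc2: +4 =238
r35=100011 pc3: +8 =246
r36=100100 pc2: +4 =250
r37=100101 pc3: +8 =258
r38=100110 pc3: +8 =266
r39=100111 pc4: +16 =282
r40=101000 pc2: +4 =286
r41=101001 pc3: +8 =294
r42=101010 pc3: +8 =302
r43=101011 pc4: +16 =318
r44=101100 pc3: +8 =326
r45=101101 pc4: +16 =342
r46=101110 pc4: +16 =358
r47=101111 pc5: +32 =390
r48=110000 pc2: +4 =394
r49=110001 pc3: +8 =402
r50=110010 pc3: +8 =410
r51=110011 pc4: +16 =426
r52=110100 pc3: +8 =434
r53=110101 pc4: +16 =450
r54=110110 pc4: +16 =466
r55=110111 pc5: +32 =498
r56=111000 pc3: +8 =506
r57=111001 pc4: +16 =522
r58=111010 pc4: +16 =538
r59=111011 pc5: +32 =570
r60=111100 pc4: +16 =586
r61=111101 pc5: +32 =618
r62=111110 pc5: +32 =650
r63=111111 pc6: +64 =714
r64=1000000 pc1: +2 =716
r65=1000001 pc2: +4 =720
r66=1000010 pc2: +4 =724
r67=1000011 pc3: +8 =732
r68=1000100 pc2: +4 =736
r69=1000101 pc3: +8 =744
r70=1000110 pc3: +8 =752
r71=1000111 pc4: +16 =768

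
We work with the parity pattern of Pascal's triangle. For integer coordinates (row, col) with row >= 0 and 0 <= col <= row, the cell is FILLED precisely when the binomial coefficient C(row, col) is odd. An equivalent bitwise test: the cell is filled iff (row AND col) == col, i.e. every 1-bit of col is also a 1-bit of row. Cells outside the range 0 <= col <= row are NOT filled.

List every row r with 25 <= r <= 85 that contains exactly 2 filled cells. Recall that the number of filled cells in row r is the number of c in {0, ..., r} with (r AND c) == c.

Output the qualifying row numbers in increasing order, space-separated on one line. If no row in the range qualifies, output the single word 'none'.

Answer: 32 64

Derivation:
Row r has 2^popcount(r) filled cells, so we need popcount(r) = log2(2) = 1.
Scan r = 25..85 and keep those with exactly 1 one-bits:
r=25=11001 popcount=3 -> skip
r=26=11010 popcount=3 -> skip
r=27=11011 popcount=4 -> skip
r=28=11100 popcount=3 -> skip
r=29=11101 popcount=4 -> skip
r=30=11110 popcount=4 -> skip
r=31=11111 popcount=5 -> skip
r=32=100000 popcount=1 -> KEEP
r=33=100001 popcount=2 -> skip
r=34=100010 popcount=2 -> skip
r=35=100011 popcount=3 -> skip
r=36=100100 popcount=2 -> skip
r=37=100101 popcount=3 -> skip
r=38=100110 popcount=3 -> skip
r=39=100111 popcount=4 -> skip
r=40=101000 popcount=2 -> skip
r=41=101001 popcount=3 -> skip
r=42=101010 popcount=3 -> skip
r=43=101011 popcount=4 -> skip
r=44=101100 popcount=3 -> skip
r=45=101101 popcount=4 -> skip
r=46=101110 popcount=4 -> skip
r=47=101111 popcount=5 -> skip
r=48=110000 popcount=2 -> skip
r=49=110001 popcount=3 -> skip
r=50=110010 popcount=3 -> skip
r=51=110011 popcount=4 -> skip
r=52=110100 popcount=3 -> skip
r=53=110101 popcount=4 -> skip
r=54=110110 popcount=4 -> skip
r=55=110111 popcount=5 -> skip
r=56=111000 popcount=3 -> skip
r=57=111001 popcount=4 -> skip
r=58=111010 popcount=4 -> skip
r=59=111011 popcount=5 -> skip
r=60=111100 popcount=4 -> skip
r=61=111101 popcount=5 -> skip
r=62=111110 popcount=5 -> skip
r=63=111111 popcount=6 -> skip
r=64=1000000 popcount=1 -> KEEP
r=65=1000001 popcount=2 -> skip
r=66=1000010 popcount=2 -> skip
r=67=1000011 popcount=3 -> skip
r=68=1000100 popcount=2 -> skip
r=69=1000101 popcount=3 -> skip
r=70=1000110 popcount=3 -> skip
r=71=1000111 popcount=4 -> skip
r=72=1001000 popcount=2 -> skip
r=73=1001001 popcount=3 -> skip
r=74=1001010 popcount=3 -> skip
r=75=1001011 popcount=4 -> skip
r=76=1001100 popcount=3 -> skip
r=77=1001101 popcount=4 -> skip
r=78=1001110 popcount=4 -> skip
r=79=1001111 popcount=5 -> skip
r=80=1010000 popcount=2 -> skip
r=81=1010001 popcount=3 -> skip
r=82=1010010 popcount=3 -> skip
r=83=1010011 popcount=4 -> skip
r=84=1010100 popcount=3 -> skip
r=85=1010101 popcount=4 -> skip
Kept rows: 32 64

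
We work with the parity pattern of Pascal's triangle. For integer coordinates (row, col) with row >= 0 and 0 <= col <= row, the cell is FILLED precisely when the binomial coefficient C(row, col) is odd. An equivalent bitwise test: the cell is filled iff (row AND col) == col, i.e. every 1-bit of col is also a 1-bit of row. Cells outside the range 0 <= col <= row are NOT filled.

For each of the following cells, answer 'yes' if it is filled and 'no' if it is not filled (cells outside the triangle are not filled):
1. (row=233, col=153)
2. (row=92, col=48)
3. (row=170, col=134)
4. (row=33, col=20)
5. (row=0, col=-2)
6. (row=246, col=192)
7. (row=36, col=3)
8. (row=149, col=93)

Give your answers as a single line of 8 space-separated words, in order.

Answer: no no no no no yes no no

Derivation:
(233,153): row=0b11101001, col=0b10011001, row AND col = 0b10001001 = 137; 137 != 153 -> empty
(92,48): row=0b1011100, col=0b110000, row AND col = 0b10000 = 16; 16 != 48 -> empty
(170,134): row=0b10101010, col=0b10000110, row AND col = 0b10000010 = 130; 130 != 134 -> empty
(33,20): row=0b100001, col=0b10100, row AND col = 0b0 = 0; 0 != 20 -> empty
(0,-2): col outside [0, 0] -> not filled
(246,192): row=0b11110110, col=0b11000000, row AND col = 0b11000000 = 192; 192 == 192 -> filled
(36,3): row=0b100100, col=0b11, row AND col = 0b0 = 0; 0 != 3 -> empty
(149,93): row=0b10010101, col=0b1011101, row AND col = 0b10101 = 21; 21 != 93 -> empty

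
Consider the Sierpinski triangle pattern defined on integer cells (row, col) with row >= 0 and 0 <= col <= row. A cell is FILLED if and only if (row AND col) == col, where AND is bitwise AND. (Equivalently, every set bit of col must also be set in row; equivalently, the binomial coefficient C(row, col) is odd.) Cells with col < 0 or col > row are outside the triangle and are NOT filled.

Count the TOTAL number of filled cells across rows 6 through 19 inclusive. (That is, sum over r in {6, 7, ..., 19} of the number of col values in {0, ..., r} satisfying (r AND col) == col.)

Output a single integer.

Answer: 84

Derivation:
r6=110 pc2: +4 =4
r7=111 pc3: +8 =12
r8=1000 pc1: +2 =14
r9=1001 pc2: +4 =18
r10=1010 pc2: +4 =22
r11=1011 pc3: +8 =30
r12=1100 pc2: +4 =34
r13=1101 pc3: +8 =42
r14=1110 pc3: +8 =50
r15=1111 pc4: +16 =66
r16=10000 pc1: +2 =68
r17=10001 pc2: +4 =72
r18=10010 pc2: +4 =76
r19=10011 pc3: +8 =84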